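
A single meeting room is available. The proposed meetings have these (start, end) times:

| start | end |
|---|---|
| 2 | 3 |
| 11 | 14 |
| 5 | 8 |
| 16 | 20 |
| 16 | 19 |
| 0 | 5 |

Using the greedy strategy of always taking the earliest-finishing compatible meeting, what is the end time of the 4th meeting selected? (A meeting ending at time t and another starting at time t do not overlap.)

19

Greedy by earliest finish: after sorting by end time, pick each interval compatible with the last pick.
By end time: (2,3), (0,5), (5,8), (11,14), (16,19), (16,20).
Pick (2,3); next start ≥ 3 → (5,8); next start ≥ 8 → (11,14); next start ≥ 14 → (16,19).
Selected: (2,3) (5,8) (11,14) (16,19)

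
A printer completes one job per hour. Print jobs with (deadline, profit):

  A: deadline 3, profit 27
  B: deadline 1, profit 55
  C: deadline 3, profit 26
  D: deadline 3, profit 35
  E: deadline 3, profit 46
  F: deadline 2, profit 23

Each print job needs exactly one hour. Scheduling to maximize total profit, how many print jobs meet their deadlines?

3

By profit: B(d1,55), E(d3,46), D(d3,35), A(d3,27), C(d3,26), F(d2,23)
B→slot 1; E→slot 3; D→slot 2; A skipped; C skipped; F skipped.
3 of 6 scheduled.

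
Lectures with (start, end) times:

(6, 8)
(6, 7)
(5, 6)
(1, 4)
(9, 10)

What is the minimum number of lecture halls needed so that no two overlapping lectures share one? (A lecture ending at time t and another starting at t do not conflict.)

The answer is the maximum number of intervals overlapping at any instant.
Events (time:±→running): 1:+→1 4:-→0 5:+→1 6:-→0 6:+→1 6:+→2 … peak 2.

2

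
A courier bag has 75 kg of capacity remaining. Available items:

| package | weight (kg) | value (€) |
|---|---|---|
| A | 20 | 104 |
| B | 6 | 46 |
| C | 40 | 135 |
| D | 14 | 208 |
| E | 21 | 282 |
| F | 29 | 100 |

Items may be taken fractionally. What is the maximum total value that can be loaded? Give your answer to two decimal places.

Greedy by value/weight ratio, highest first.
Ratios (sorted): D 14.86, E 13.43, B 7.67, A 5.20, F 3.45, C 3.38
take D (14 @ 208); take E (21 @ 282); take B (6 @ 46); take A (20 @ 104); take 14/29 of F → 48.28. Capacity used 75/75.
Total value = 688.28

688.28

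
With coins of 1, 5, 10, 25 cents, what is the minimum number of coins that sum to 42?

5

42 = 1×25 + 1×10 + 1×5 + 2×1
Total coins = 1 + 1 + 1 + 2 = 5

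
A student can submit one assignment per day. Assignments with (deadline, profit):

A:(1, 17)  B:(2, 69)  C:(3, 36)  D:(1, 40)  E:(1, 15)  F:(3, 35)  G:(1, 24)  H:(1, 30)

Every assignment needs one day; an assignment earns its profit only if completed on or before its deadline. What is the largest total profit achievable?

145

By profit: B(d2,69), D(d1,40), C(d3,36), F(d3,35), H(d1,30), G(d1,24), A(d1,17), E(d1,15)
B→slot 2; D→slot 1; C→slot 3; F skipped; H skipped; G skipped; A skipped; E skipped.
Profit = 40 + 69 + 36 = 145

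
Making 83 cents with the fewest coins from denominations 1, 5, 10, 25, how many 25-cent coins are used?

3

Use the largest denomination that fits, subtract, and repeat.
83 − 3×25→8 − 1×5→3 − 3×1→0
Count of 25: 3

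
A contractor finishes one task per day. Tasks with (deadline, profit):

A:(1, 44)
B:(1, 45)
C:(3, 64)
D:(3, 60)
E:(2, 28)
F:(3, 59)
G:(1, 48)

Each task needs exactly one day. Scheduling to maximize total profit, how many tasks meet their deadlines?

Take jobs in profit order; each goes to the latest open slot no later than its deadline.
Profit order: C=64 D=60 F=59 G=48 B=45 A=44 E=28
Assign: C→slot 3, D→slot 2, F→slot 1, G skipped, B skipped, A skipped, E skipped.
Slots: [1:F] [2:D] [3:C]
3 of 7 scheduled.

3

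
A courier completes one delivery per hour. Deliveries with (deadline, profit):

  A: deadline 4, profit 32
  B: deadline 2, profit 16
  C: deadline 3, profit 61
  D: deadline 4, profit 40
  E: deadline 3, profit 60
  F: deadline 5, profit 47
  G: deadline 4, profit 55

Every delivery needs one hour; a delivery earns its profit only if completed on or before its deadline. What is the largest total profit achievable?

Profit order: C=61 E=60 G=55 F=47 D=40 A=32 B=16
Assign: C→slot 3, E→slot 2, G→slot 4, F→slot 5, D→slot 1, A skipped, B skipped.
Slots: [1:D] [2:E] [3:C] [4:G] [5:F]
Profit = 40 + 60 + 61 + 55 + 47 = 263

263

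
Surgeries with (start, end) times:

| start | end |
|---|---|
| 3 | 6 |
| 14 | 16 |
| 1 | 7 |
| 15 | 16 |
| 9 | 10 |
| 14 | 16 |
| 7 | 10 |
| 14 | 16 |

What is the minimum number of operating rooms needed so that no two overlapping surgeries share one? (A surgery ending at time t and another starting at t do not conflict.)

The answer is the maximum number of intervals overlapping at any instant.
Events (time:±→running): 1:+→1 3:+→2 6:-→1 7:-→0 7:+→1 9:+→2 10:-→1 10:-→0 14:+→1 14:+→2 14:+→3 15:+→4 … peak 4.

4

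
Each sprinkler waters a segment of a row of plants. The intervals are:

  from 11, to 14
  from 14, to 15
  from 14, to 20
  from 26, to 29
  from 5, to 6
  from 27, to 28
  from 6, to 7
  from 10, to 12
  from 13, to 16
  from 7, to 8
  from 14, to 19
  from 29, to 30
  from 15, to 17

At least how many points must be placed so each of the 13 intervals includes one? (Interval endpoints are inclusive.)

Sorted: [5,6] [6,7] [7,8] [10,12] [11,14] [14,15] [13,16] [15,17] [14,19] [14,20] [27,28] [26,29] [29,30]
{[5,6],[6,7]} hit by 6; {[7,8]} hit by 8; {[10,12],[11,14]} hit by 12; {[14,15],[13,16],[15,17],[14,19],[14,20]} hit by 15; {[27,28],[26,29]} hit by 28; {[29,30]} hit by 30.
Points: 6, 8, 12, 15, 28, 30 (6 total).

6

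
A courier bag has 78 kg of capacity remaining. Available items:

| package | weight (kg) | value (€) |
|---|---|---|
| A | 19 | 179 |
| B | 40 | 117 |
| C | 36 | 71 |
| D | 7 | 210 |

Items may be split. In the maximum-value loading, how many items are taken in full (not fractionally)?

Sort by value per unit weight and fill in that order.
Ratios (sorted): D 30.00, A 9.42, B 2.92, C 1.97
take D (7 @ 210); take A (19 @ 179); take B (40 @ 117); take 12/36 of C → 23.67. Capacity used 78/78.
3 item(s) taken whole; one partial (take 12/36 of C).

3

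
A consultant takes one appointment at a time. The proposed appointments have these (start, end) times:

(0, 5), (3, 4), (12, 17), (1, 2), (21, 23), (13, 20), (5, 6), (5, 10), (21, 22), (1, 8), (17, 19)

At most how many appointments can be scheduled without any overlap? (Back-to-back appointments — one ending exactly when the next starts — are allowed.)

6

Sorted by end: (1,2)  (3,4)  (0,5)  (5,6)  (1,8)  (5,10)  (12,17)  (17,19)  (13,20)  (21,22)  (21,23)
take (1,2); take (3,4); take (5,6); skip (5,10); take (12,17); take (17,19); take (21,22).
Selected 6 appointments.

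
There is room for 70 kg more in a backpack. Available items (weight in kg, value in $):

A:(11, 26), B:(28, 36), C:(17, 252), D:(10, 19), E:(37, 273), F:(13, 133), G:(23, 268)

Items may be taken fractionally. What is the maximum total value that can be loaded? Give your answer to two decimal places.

Sort by value per unit weight and fill in that order.
Order: C (252/17=14.82) > G (268/23=11.65) > F (133/13=10.23) > E (273/37=7.38) > A (26/11=2.36) > D (19/10=1.90) > B (36/28=1.29)
Fill: take C (17 @ 252) → take G (23 @ 268) → take F (13 @ 133) → take 17/37 of E → 125.43; 70/70 used.
Total value = 778.43

778.43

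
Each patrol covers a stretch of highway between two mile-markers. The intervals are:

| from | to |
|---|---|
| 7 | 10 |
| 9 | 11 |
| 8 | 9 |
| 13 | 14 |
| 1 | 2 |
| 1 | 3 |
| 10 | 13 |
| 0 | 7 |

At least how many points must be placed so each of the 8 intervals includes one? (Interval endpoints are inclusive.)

3

By right end: [1,2]  [1,3]  [0,7]  [8,9]  [7,10]  [9,11]  [10,13]  [13,14]
[1,2] uncovered → point at 2; [8,9] uncovered → point at 9; [10,13] uncovered → point at 13.
Points: 2, 9, 13 (3 total).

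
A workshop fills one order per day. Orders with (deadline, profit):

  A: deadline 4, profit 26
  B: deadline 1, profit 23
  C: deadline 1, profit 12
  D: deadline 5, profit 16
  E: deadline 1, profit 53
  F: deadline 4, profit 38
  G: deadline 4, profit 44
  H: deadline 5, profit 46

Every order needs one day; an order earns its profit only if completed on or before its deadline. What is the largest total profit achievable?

207

Sort by profit descending; place each in the latest free slot ≤ its deadline.
Profit order: E=53 H=46 G=44 F=38 A=26 B=23 D=16 C=12
Assign: E→slot 1, H→slot 5, G→slot 4, F→slot 3, A→slot 2, B skipped, D skipped, C skipped.
Slots: [1:E] [2:A] [3:F] [4:G] [5:H]
Profit = 53 + 26 + 38 + 44 + 46 = 207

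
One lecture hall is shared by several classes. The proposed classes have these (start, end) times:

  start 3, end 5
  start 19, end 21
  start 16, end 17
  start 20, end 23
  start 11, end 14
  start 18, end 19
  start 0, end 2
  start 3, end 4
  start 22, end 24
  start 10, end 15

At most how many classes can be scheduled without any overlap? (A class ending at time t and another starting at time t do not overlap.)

Sort by end time and greedily take each interval whose start is ≥ the last chosen end.
Sorted by end: (0,2)  (3,4)  (3,5)  (11,14)  (10,15)  (16,17)  (18,19)  (19,21)  (20,23)  (22,24)
take (0,2); take (3,4); take (11,14); take (16,17); take (18,19); take (19,21); skip (20,23); take (22,24).
Selected 7 classes.

7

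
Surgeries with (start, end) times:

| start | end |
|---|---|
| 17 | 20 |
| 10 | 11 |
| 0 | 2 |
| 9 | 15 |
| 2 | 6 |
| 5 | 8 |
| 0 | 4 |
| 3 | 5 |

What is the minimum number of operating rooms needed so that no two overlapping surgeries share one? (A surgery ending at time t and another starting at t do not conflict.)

starts: [0, 0, 2, 3, 5, 9, 10, 17]
ends:   [2, 4, 5, 6, 8, 11, 15, 20]
s0→1 s0→2 e2→1 s2→2 s3→3  — peak 3.

3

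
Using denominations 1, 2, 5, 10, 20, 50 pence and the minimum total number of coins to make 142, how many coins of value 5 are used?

Use the largest denomination that fits, subtract, and repeat.
142 = 2×50 + 2×20 + 1×2
Count of 5: 0

0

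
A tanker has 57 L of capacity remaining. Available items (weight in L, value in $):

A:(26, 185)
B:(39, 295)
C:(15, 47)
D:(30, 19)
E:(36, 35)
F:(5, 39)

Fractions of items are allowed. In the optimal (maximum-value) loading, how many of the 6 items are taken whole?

2

Ratios (sorted): F 7.80, B 7.56, A 7.12, C 3.13, E 0.97, D 0.63
take F (5 @ 39); take B (39 @ 295); take 13/26 of A → 92.50. Capacity used 57/57.
2 item(s) taken whole; one partial (take 13/26 of A).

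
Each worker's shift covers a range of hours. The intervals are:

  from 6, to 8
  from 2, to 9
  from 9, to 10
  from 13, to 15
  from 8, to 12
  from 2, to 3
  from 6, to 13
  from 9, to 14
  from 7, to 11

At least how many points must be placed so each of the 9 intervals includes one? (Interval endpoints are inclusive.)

4

Process intervals by earliest right end; each time one isn't hit yet, stab at its right endpoint.
By right end: [2,3]  [6,8]  [2,9]  [9,10]  [7,11]  [8,12]  [6,13]  [9,14]  [13,15]
[2,3] uncovered → point at 3; [6,8] uncovered → point at 8; [9,10] uncovered → point at 10; [13,15] uncovered → point at 15.
Points: 3, 8, 10, 15 (4 total).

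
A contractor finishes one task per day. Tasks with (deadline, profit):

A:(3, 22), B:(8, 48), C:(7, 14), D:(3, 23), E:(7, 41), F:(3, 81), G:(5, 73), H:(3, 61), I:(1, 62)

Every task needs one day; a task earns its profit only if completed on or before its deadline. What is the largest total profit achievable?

Sort by profit descending; place each in the latest free slot ≤ its deadline.
Profit order: F=81 G=73 I=62 H=61 B=48 E=41 D=23 A=22 C=14
Assign: F→slot 3, G→slot 5, I→slot 1, H→slot 2, B→slot 8, E→slot 7, D skipped, A skipped, C→slot 6.
Slots: [1:I] [2:H] [3:F] [5:G] [6:C] [7:E] [8:B]
Profit = 62 + 61 + 81 + 73 + 14 + 41 + 48 = 380

380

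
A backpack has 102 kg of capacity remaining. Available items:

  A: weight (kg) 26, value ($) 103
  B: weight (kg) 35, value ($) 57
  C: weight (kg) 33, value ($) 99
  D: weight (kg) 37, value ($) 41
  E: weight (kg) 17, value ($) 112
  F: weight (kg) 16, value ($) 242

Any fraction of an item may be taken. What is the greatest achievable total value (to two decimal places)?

Greedy by value/weight ratio, highest first.
Order: F (242/16=15.12) > E (112/17=6.59) > A (103/26=3.96) > C (99/33=3.00) > B (57/35=1.63) > D (41/37=1.11)
Fill: take F (16 @ 242) → take E (17 @ 112) → take A (26 @ 103) → take C (33 @ 99) → take 10/35 of B → 16.29; 102/102 used.
Total value = 572.29

572.29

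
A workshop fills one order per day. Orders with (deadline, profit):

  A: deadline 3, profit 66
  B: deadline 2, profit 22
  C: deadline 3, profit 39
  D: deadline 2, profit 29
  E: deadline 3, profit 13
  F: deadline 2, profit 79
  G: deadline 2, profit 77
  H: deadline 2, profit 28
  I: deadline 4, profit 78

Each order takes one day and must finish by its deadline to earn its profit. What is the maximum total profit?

By profit: F(d2,79), I(d4,78), G(d2,77), A(d3,66), C(d3,39), D(d2,29), H(d2,28), B(d2,22), E(d3,13)
F→slot 2; I→slot 4; G→slot 1; A→slot 3; C skipped; D skipped; H skipped; B skipped; E skipped.
Profit = 77 + 79 + 66 + 78 = 300

300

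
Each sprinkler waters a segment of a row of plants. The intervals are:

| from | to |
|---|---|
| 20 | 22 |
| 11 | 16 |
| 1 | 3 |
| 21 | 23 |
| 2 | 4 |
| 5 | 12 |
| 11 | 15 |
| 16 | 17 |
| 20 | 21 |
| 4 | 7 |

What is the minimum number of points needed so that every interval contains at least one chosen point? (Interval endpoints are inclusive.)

5

Sorted: [1,3] [2,4] [4,7] [5,12] [11,15] [11,16] [16,17] [20,21] [20,22] [21,23]
{[1,3],[2,4]} hit by 3; {[4,7],[5,12]} hit by 7; {[11,15],[11,16]} hit by 15; {[16,17]} hit by 17; {[20,21],[20,22],[21,23]} hit by 21.
Points: 3, 7, 15, 17, 21 (5 total).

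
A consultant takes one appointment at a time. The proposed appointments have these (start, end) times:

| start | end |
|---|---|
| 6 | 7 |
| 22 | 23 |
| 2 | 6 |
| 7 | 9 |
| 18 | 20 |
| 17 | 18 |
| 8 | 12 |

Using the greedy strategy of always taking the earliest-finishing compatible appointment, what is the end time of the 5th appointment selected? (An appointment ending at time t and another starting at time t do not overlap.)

20

Sorted by end: (2,6)  (6,7)  (7,9)  (8,12)  (17,18)  (18,20)  (22,23)
take (2,6); take (6,7); take (7,9); skip (8,12); take (17,18); take (18,20); take (22,23).
Selected: (2,6) (6,7) (7,9) (17,18) (18,20) (22,23)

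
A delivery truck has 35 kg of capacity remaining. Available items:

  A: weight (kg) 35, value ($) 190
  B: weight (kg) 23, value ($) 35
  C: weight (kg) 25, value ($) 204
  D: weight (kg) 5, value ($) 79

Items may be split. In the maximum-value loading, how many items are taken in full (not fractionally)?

2

Sort by value per unit weight and fill in that order.
Ratios (sorted): D 15.80, C 8.16, A 5.43, B 1.52
take D (5 @ 79); take C (25 @ 204); take 5/35 of A → 27.14. Capacity used 35/35.
2 item(s) taken whole; one partial (take 5/35 of A).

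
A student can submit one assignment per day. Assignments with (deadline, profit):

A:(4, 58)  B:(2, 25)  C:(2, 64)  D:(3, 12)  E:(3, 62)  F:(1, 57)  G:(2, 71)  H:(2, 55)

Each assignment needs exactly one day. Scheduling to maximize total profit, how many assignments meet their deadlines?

Take jobs in profit order; each goes to the latest open slot no later than its deadline.
Profit order: G=71 C=64 E=62 A=58 F=57 H=55 B=25 D=12
Assign: G→slot 2, C→slot 1, E→slot 3, A→slot 4, F skipped, H skipped, B skipped, D skipped.
Slots: [1:C] [2:G] [3:E] [4:A]
4 of 8 scheduled.

4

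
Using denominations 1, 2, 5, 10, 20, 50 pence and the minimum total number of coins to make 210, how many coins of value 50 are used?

4

210 = 4×50 + 1×10
Count of 50: 4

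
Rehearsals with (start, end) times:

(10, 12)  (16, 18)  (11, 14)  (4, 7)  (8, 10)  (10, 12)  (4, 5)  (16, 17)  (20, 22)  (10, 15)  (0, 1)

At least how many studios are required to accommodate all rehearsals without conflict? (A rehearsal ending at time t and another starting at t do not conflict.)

4

The answer is the maximum number of intervals overlapping at any instant.
starts: [0, 4, 4, 8, 10, 10, 10, 11, 16, 16, 20]
ends:   [1, 5, 7, 10, 12, 12, 14, 15, 17, 18, 22]
s0→1 e1→0 s4→1 s4→2 e5→1 e7→0 s8→1 e10→0 s10→1 s10→2 s10→3 s11→4  — peak 4.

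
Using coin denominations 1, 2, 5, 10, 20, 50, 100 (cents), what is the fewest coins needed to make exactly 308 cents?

Greedy: take as many of the largest coin as possible, then repeat with the remainder.
308 = 3×100 + 1×5 + 1×2 + 1×1
Total coins = 3 + 1 + 1 + 1 = 6

6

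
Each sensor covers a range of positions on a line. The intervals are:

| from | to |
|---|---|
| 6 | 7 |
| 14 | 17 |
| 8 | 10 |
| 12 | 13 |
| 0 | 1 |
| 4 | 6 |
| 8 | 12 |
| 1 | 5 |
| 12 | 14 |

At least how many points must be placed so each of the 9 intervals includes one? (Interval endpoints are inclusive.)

5

By right end: [0,1]  [1,5]  [4,6]  [6,7]  [8,10]  [8,12]  [12,13]  [12,14]  [14,17]
[0,1] uncovered → point at 1; [4,6] uncovered → point at 6; [8,10] uncovered → point at 10; [12,13] uncovered → point at 13; [14,17] uncovered → point at 17.
Points: 1, 6, 10, 13, 17 (5 total).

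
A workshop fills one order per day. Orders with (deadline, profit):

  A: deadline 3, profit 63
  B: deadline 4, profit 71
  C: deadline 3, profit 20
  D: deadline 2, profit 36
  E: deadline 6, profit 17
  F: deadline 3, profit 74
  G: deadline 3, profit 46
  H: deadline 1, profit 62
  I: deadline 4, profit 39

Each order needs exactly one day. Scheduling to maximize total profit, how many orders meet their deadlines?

Profit order: F=74 B=71 A=63 H=62 G=46 I=39 D=36 C=20 E=17
Assign: F→slot 3, B→slot 4, A→slot 2, H→slot 1, G skipped, I skipped, D skipped, C skipped, E→slot 6.
Slots: [1:H] [2:A] [3:F] [4:B] [6:E]
5 of 9 scheduled.

5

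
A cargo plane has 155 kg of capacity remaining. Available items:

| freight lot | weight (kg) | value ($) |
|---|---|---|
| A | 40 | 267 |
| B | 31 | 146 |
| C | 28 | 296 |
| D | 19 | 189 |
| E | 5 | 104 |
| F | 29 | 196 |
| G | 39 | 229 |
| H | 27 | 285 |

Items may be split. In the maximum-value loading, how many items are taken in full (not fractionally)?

Ratios (sorted): E 20.80, C 10.57, H 10.56, D 9.95, F 6.76, A 6.67, G 5.87, B 4.71
take E (5 @ 104); take C (28 @ 296); take H (27 @ 285); take D (19 @ 189); take F (29 @ 196); take A (40 @ 267); take 7/39 of G → 41.10. Capacity used 155/155.
6 item(s) taken whole; one partial (take 7/39 of G).

6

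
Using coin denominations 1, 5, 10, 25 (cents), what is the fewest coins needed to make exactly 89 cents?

89 − 3×25→14 − 1×10→4 − 4×1→0
Total coins = 3 + 1 + 4 = 8

8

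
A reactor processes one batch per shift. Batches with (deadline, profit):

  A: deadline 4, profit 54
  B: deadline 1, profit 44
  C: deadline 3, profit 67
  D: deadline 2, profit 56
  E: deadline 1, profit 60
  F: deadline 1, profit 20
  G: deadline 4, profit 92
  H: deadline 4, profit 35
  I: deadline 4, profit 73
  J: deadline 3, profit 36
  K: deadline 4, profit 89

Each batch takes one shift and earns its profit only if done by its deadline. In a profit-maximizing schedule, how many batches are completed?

4

Take jobs in profit order; each goes to the latest open slot no later than its deadline.
Profit order: G=92 K=89 I=73 C=67 E=60 D=56 A=54 B=44 J=36 H=35 F=20
Assign: G→slot 4, K→slot 3, I→slot 2, C→slot 1, E skipped, D skipped, A skipped, B skipped, J skipped, H skipped, F skipped.
Slots: [1:C] [2:I] [3:K] [4:G]
4 of 11 scheduled.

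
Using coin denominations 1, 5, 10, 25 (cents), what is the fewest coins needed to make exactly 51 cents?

51 − 2×25→1 − 1×1→0
Total coins = 2 + 1 = 3

3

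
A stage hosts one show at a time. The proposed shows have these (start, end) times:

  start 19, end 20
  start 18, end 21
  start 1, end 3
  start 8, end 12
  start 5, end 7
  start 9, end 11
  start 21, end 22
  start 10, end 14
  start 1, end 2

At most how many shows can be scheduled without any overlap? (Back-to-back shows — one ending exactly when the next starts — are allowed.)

5

By end time: (1,2), (1,3), (5,7), (9,11), (8,12), (10,14), (19,20), (18,21), (21,22).
Pick (1,2); next start ≥ 2 → (5,7); next start ≥ 7 → (9,11); next start ≥ 11 → (19,20); next start ≥ 20 → (21,22).
Selected 5 shows.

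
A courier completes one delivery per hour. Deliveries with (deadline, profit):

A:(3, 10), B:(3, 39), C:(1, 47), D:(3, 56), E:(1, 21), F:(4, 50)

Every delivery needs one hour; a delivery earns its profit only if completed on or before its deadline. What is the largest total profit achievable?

192

Take jobs in profit order; each goes to the latest open slot no later than its deadline.
By profit: D(d3,56), F(d4,50), C(d1,47), B(d3,39), E(d1,21), A(d3,10)
D→slot 3; F→slot 4; C→slot 1; B→slot 2; E skipped; A skipped.
Profit = 47 + 39 + 56 + 50 = 192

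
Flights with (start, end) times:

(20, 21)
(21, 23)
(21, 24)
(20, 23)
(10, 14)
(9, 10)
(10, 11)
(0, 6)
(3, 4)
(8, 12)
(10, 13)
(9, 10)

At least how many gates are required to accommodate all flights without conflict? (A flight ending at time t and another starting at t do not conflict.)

The answer is the maximum number of intervals overlapping at any instant.
Events (time:±→running): 0:+→1 3:+→2 4:-→1 6:-→0 8:+→1 9:+→2 9:+→3 10:-→2 10:-→1 10:+→2 10:+→3 10:+→4 … peak 4.

4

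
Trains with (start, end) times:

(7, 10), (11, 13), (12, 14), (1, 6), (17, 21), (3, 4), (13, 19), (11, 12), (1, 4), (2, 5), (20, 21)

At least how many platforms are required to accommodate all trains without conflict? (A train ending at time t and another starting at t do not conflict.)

4

starts: [1, 1, 2, 3, 7, 11, 11, 12, 13, 17, 20]
ends:   [4, 4, 5, 6, 10, 12, 13, 14, 19, 21, 21]
s1→1 s1→2 s2→3 s3→4  — peak 4.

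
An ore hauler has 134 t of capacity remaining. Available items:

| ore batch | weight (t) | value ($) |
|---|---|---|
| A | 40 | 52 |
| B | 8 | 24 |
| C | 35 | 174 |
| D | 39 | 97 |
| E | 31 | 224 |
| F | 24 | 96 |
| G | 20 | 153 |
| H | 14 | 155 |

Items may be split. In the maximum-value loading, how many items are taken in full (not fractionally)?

6

Ratios (sorted): H 11.07, G 7.65, E 7.23, C 4.97, F 4.00, B 3.00, D 2.49, A 1.30
take H (14 @ 155); take G (20 @ 153); take E (31 @ 224); take C (35 @ 174); take F (24 @ 96); take B (8 @ 24); take 2/39 of D → 4.97. Capacity used 134/134.
6 item(s) taken whole; one partial (take 2/39 of D).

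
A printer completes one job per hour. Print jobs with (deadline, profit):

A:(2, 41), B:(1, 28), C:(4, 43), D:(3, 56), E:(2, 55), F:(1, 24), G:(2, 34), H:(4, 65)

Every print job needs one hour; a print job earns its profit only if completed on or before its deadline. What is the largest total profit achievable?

219

By profit: H(d4,65), D(d3,56), E(d2,55), C(d4,43), A(d2,41), G(d2,34), B(d1,28), F(d1,24)
H→slot 4; D→slot 3; E→slot 2; C→slot 1; A skipped; G skipped; B skipped; F skipped.
Profit = 43 + 55 + 56 + 65 = 219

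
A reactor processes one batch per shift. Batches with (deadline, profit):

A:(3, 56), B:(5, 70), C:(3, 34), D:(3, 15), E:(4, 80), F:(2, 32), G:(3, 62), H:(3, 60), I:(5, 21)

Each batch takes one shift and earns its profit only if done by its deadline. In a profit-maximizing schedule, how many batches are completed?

5

Take jobs in profit order; each goes to the latest open slot no later than its deadline.
Profit order: E=80 B=70 G=62 H=60 A=56 C=34 F=32 I=21 D=15
Assign: E→slot 4, B→slot 5, G→slot 3, H→slot 2, A→slot 1, C skipped, F skipped, I skipped, D skipped.
Slots: [1:A] [2:H] [3:G] [4:E] [5:B]
5 of 9 scheduled.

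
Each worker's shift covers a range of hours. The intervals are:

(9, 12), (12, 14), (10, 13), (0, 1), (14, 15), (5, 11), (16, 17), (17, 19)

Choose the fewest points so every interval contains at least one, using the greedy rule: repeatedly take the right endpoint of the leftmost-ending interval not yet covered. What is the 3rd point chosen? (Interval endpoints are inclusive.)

14

Process intervals by earliest right end; each time one isn't hit yet, stab at its right endpoint.
Sorted: [0,1] [5,11] [9,12] [10,13] [12,14] [14,15] [16,17] [17,19]
{[0,1]} hit by 1; {[5,11],[9,12],[10,13]} hit by 11; {[12,14],[14,15]} hit by 14; {[16,17],[17,19]} hit by 17.
Points: 1, 11, 14, 17 (4 total).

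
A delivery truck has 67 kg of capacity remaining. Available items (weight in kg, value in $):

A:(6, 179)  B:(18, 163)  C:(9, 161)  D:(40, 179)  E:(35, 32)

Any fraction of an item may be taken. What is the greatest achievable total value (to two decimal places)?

655.15

Sort by value per unit weight and fill in that order.
Ratios (sorted): A 29.83, C 17.89, B 9.06, D 4.47, E 0.91
take A (6 @ 179); take C (9 @ 161); take B (18 @ 163); take 34/40 of D → 152.15. Capacity used 67/67.
Total value = 655.15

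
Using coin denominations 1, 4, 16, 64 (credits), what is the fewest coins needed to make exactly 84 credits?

84 − 1×64→20 − 1×16→4 − 1×4→0
Total coins = 1 + 1 + 1 = 3

3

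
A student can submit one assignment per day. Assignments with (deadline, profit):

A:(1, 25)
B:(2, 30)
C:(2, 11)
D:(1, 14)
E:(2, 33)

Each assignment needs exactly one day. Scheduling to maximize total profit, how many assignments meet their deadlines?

2

Take jobs in profit order; each goes to the latest open slot no later than its deadline.
By profit: E(d2,33), B(d2,30), A(d1,25), D(d1,14), C(d2,11)
E→slot 2; B→slot 1; A skipped; D skipped; C skipped.
2 of 5 scheduled.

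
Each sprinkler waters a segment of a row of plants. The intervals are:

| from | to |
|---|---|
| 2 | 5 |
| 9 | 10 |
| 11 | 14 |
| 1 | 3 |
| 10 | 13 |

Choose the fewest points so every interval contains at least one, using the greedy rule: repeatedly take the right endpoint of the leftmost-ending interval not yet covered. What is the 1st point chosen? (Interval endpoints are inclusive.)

3

Process intervals by earliest right end; each time one isn't hit yet, stab at its right endpoint.
Sorted: [1,3] [2,5] [9,10] [10,13] [11,14]
{[1,3],[2,5]} hit by 3; {[9,10],[10,13]} hit by 10; {[11,14]} hit by 14.
Points: 3, 10, 14 (3 total).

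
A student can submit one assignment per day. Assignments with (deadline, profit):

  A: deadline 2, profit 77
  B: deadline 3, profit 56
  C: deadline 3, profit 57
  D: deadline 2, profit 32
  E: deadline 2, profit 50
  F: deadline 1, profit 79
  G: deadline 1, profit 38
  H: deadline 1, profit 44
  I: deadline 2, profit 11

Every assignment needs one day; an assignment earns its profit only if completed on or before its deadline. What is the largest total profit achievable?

By profit: F(d1,79), A(d2,77), C(d3,57), B(d3,56), E(d2,50), H(d1,44), G(d1,38), D(d2,32), I(d2,11)
F→slot 1; A→slot 2; C→slot 3; B skipped; E skipped; H skipped; G skipped; D skipped; I skipped.
Profit = 79 + 77 + 57 = 213

213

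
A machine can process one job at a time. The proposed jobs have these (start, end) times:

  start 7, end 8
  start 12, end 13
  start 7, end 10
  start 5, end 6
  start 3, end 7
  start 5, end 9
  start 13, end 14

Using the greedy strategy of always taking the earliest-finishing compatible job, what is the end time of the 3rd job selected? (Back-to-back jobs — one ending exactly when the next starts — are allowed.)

Sort by end time and greedily take each interval whose start is ≥ the last chosen end.
By end time: (5,6), (3,7), (7,8), (5,9), (7,10), (12,13), (13,14).
Pick (5,6); next start ≥ 6 → (7,8); next start ≥ 8 → (12,13); next start ≥ 13 → (13,14).
Selected: (5,6) (7,8) (12,13) (13,14)

13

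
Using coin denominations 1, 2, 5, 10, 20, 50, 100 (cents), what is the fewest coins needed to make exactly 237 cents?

6

Use the largest denomination that fits, subtract, and repeat.
237 = 2×100 + 1×20 + 1×10 + 1×5 + 1×2
Total coins = 2 + 1 + 1 + 1 + 1 = 6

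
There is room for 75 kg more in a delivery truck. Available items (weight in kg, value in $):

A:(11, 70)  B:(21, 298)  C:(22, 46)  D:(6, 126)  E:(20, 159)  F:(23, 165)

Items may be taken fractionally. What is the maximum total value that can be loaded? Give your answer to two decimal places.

Sort by value per unit weight and fill in that order.
Order: D (126/6=21.00) > B (298/21=14.19) > E (159/20=7.95) > F (165/23=7.17) > A (70/11=6.36) > C (46/22=2.09)
Fill: take D (6 @ 126) → take B (21 @ 298) → take E (20 @ 159) → take F (23 @ 165) → take 5/11 of A → 31.82; 75/75 used.
Total value = 779.82

779.82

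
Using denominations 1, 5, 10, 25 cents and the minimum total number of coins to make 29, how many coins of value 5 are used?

29 − 1×25→4 − 4×1→0
Count of 5: 0

0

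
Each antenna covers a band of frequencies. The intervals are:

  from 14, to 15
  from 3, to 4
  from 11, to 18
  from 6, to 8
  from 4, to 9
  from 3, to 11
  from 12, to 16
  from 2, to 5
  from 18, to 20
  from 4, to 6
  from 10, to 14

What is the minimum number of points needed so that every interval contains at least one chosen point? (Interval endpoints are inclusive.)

Sort by right endpoint; whenever an interval is uncovered, place a point at its right end.
Sorted: [3,4] [2,5] [4,6] [6,8] [4,9] [3,11] [10,14] [14,15] [12,16] [11,18] [18,20]
{[3,4],[2,5],[4,6]} hit by 4; {[6,8],[4,9],[3,11]} hit by 8; {[10,14],[14,15],[12,16],[11,18]} hit by 14; {[18,20]} hit by 20.
Points: 4, 8, 14, 20 (4 total).

4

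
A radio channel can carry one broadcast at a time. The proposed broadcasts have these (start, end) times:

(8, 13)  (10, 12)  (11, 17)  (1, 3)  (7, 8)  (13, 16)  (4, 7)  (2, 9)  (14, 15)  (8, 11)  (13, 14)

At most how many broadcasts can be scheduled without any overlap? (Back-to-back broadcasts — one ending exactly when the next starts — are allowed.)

Sorted by end: (1,3)  (4,7)  (7,8)  (2,9)  (8,11)  (10,12)  (8,13)  (13,14)  (14,15)  (13,16)  (11,17)
take (1,3); take (4,7); take (7,8); take (8,11); skip (10,12); take (13,14); take (14,15); skip (13,16).
Selected 6 broadcasts.

6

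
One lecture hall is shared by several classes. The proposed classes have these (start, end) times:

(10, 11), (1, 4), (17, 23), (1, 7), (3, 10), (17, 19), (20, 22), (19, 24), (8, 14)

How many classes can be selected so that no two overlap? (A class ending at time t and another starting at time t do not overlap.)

4

Greedy by earliest finish: after sorting by end time, pick each interval compatible with the last pick.
Sorted by end: (1,4)  (1,7)  (3,10)  (10,11)  (8,14)  (17,19)  (20,22)  (17,23)  (19,24)
take (1,4); take (10,11); take (17,19); take (20,22); skip (17,23).
Selected 4 classes.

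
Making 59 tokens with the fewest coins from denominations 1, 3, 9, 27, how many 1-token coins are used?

59 − 2×27→5 − 1×3→2 − 2×1→0
Count of 1: 2

2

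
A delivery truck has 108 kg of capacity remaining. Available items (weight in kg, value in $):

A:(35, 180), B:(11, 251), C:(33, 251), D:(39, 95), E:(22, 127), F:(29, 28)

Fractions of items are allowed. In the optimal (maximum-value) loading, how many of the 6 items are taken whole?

Greedy by value/weight ratio, highest first.
Order: B (251/11=22.82) > C (251/33=7.61) > E (127/22=5.77) > A (180/35=5.14) > D (95/39=2.44) > F (28/29=0.97)
Fill: take B (11 @ 251) → take C (33 @ 251) → take E (22 @ 127) → take A (35 @ 180) → take 7/39 of D → 17.05; 108/108 used.
4 item(s) taken whole; one partial (take 7/39 of D).

4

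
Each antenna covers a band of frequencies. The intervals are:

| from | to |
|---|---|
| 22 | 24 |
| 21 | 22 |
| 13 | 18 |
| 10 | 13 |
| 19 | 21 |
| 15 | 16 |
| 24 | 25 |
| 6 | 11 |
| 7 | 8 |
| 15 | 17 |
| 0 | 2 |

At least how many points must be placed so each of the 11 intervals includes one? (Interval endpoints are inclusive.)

6

Sort by right endpoint; whenever an interval is uncovered, place a point at its right end.
Sorted: [0,2] [7,8] [6,11] [10,13] [15,16] [15,17] [13,18] [19,21] [21,22] [22,24] [24,25]
{[0,2]} hit by 2; {[7,8],[6,11]} hit by 8; {[10,13]} hit by 13; {[15,16],[15,17],[13,18]} hit by 16; {[19,21],[21,22]} hit by 21; {[22,24],[24,25]} hit by 24.
Points: 2, 8, 13, 16, 21, 24 (6 total).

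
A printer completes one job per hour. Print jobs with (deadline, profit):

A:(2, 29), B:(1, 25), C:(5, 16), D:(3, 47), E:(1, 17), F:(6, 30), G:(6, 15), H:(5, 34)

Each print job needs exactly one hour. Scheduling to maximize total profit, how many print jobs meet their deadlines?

6

Profit order: D=47 H=34 F=30 A=29 B=25 E=17 C=16 G=15
Assign: D→slot 3, H→slot 5, F→slot 6, A→slot 2, B→slot 1, E skipped, C→slot 4, G skipped.
Slots: [1:B] [2:A] [3:D] [4:C] [5:H] [6:F]
6 of 8 scheduled.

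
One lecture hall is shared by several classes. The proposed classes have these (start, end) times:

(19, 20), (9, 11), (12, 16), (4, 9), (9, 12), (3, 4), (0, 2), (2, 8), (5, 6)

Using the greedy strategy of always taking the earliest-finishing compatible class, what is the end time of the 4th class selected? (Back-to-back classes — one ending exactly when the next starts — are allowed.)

11

Order by finish time; keep every interval that doesn't clash with the previous kept one.
Sorted by end: (0,2)  (3,4)  (5,6)  (2,8)  (4,9)  (9,11)  (9,12)  (12,16)  (19,20)
take (0,2); take (3,4); take (5,6); skip (2,8); take (9,11); skip (9,12); take (12,16); take (19,20).
Selected: (0,2) (3,4) (5,6) (9,11) (12,16) (19,20)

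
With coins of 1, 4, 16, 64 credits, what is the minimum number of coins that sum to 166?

7

166 − 2×64→38 − 2×16→6 − 1×4→2 − 2×1→0
Total coins = 2 + 2 + 1 + 2 = 7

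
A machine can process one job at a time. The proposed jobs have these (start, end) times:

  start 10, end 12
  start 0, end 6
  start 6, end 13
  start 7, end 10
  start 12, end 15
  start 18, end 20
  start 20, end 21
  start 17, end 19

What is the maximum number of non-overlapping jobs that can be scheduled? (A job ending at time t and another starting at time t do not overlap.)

Sort by end time and greedily take each interval whose start is ≥ the last chosen end.
Sorted by end: (0,6)  (7,10)  (10,12)  (6,13)  (12,15)  (17,19)  (18,20)  (20,21)
take (0,6); take (7,10); take (10,12); take (12,15); take (17,19); take (20,21).
Selected 6 jobs.

6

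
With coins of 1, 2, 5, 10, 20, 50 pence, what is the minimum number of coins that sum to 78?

5

Greedy: take as many of the largest coin as possible, then repeat with the remainder.
78 − 1×50→28 − 1×20→8 − 1×5→3 − 1×2→1 − 1×1→0
Total coins = 1 + 1 + 1 + 1 + 1 = 5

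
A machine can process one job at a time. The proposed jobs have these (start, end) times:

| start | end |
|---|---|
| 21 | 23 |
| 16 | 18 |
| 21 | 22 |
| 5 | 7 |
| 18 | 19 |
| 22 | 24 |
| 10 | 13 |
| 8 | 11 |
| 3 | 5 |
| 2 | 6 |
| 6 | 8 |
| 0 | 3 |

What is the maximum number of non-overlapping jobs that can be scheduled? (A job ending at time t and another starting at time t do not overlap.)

Sort by end time and greedily take each interval whose start is ≥ the last chosen end.
By end time: (0,3), (3,5), (2,6), (5,7), (6,8), (8,11), (10,13), (16,18), (18,19), (21,22), (21,23), (22,24).
Pick (0,3); next start ≥ 3 → (3,5); next start ≥ 5 → (5,7); next start ≥ 7 → (8,11); next start ≥ 11 → (16,18); next start ≥ 18 → (18,19); next start ≥ 19 → (21,22); next start ≥ 22 → (22,24).
Selected 8 jobs.

8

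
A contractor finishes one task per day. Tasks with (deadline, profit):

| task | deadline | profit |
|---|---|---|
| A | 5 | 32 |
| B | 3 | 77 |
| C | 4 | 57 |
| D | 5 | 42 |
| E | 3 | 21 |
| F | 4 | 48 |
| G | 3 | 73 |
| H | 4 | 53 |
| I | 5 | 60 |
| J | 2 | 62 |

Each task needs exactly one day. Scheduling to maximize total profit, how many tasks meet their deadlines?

Profit order: B=77 G=73 J=62 I=60 C=57 H=53 F=48 D=42 A=32 E=21
Assign: B→slot 3, G→slot 2, J→slot 1, I→slot 5, C→slot 4, H skipped, F skipped, D skipped, A skipped, E skipped.
Slots: [1:J] [2:G] [3:B] [4:C] [5:I]
5 of 10 scheduled.

5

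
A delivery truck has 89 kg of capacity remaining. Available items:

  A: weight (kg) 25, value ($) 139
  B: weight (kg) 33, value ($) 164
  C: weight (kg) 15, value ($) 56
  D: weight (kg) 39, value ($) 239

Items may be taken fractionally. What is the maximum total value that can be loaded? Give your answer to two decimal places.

Greedy by value/weight ratio, highest first.
Ratios (sorted): D 6.13, A 5.56, B 4.97, C 3.73
take D (39 @ 239); take A (25 @ 139); take 25/33 of B → 124.24. Capacity used 89/89.
Total value = 502.24

502.24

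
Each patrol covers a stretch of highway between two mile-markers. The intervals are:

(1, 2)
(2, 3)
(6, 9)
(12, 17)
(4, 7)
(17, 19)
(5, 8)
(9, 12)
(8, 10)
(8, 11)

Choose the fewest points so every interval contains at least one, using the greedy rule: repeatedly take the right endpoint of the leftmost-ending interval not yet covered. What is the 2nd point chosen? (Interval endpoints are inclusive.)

7

Process intervals by earliest right end; each time one isn't hit yet, stab at its right endpoint.
Sorted: [1,2] [2,3] [4,7] [5,8] [6,9] [8,10] [8,11] [9,12] [12,17] [17,19]
{[1,2],[2,3]} hit by 2; {[4,7],[5,8],[6,9]} hit by 7; {[8,10],[8,11],[9,12]} hit by 10; {[12,17],[17,19]} hit by 17.
Points: 2, 7, 10, 17 (4 total).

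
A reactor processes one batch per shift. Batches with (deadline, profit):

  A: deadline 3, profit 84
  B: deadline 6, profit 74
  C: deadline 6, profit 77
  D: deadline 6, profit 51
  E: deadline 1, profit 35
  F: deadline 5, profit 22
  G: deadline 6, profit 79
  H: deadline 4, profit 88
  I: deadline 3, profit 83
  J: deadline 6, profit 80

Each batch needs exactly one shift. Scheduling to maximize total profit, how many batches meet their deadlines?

6

By profit: H(d4,88), A(d3,84), I(d3,83), J(d6,80), G(d6,79), C(d6,77), B(d6,74), D(d6,51), E(d1,35), F(d5,22)
H→slot 4; A→slot 3; I→slot 2; J→slot 6; G→slot 5; C→slot 1; B skipped; D skipped; E skipped; F skipped.
6 of 10 scheduled.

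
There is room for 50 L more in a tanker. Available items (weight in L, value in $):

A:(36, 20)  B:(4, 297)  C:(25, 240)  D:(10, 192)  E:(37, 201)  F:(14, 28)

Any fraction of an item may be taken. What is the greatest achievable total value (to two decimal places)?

788.76

Greedy by value/weight ratio, highest first.
Ratios (sorted): B 74.25, D 19.20, C 9.60, E 5.43, F 2.00, A 0.56
take B (4 @ 297); take D (10 @ 192); take C (25 @ 240); take 11/37 of E → 59.76. Capacity used 50/50.
Total value = 788.76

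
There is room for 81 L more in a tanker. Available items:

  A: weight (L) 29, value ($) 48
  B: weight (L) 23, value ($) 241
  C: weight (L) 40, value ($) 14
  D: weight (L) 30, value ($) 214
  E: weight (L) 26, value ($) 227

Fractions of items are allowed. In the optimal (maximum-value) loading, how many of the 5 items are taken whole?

3

Greedy by value/weight ratio, highest first.
Ratios (sorted): B 10.48, E 8.73, D 7.13, A 1.66, C 0.35
take B (23 @ 241); take E (26 @ 227); take D (30 @ 214); take 2/29 of A → 3.31. Capacity used 81/81.
3 item(s) taken whole; one partial (take 2/29 of A).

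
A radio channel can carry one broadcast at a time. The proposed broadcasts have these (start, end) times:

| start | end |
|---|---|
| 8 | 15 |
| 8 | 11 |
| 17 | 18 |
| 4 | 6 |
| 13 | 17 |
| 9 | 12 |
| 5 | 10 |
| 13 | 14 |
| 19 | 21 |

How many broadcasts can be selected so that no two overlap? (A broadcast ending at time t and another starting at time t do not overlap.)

Order by finish time; keep every interval that doesn't clash with the previous kept one.
Sorted by end: (4,6)  (5,10)  (8,11)  (9,12)  (13,14)  (8,15)  (13,17)  (17,18)  (19,21)
take (4,6); take (8,11); take (13,14); take (17,18); take (19,21).
Selected 5 broadcasts.

5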